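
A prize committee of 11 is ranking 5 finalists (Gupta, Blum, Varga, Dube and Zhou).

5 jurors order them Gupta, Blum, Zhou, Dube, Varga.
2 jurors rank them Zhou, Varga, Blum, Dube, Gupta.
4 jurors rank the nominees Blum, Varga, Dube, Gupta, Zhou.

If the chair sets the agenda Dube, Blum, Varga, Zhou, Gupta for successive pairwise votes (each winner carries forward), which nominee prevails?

Blum

Round 1: Dube vs Blum — 0–11, Blum advances.
Round 2: Blum vs Varga — 9–2, Blum advances.
Round 3: Blum vs Zhou — 9–2, Blum advances.
Round 4: Blum vs Gupta — 6–5, Blum advances.
The agenda winner is Blum.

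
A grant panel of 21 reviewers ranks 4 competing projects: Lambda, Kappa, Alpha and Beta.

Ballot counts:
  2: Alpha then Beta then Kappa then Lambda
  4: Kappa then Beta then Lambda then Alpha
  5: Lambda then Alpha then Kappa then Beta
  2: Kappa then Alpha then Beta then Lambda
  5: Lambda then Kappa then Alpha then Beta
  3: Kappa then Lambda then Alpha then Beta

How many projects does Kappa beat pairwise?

Kappa against each rival (21 reviewers):
Kappa vs Lambda: 11 to 10, Kappa.
Kappa–Alpha: Kappa 14–7.
Kappa–Beta: Kappa 19–2.
Kappa beats Lambda, Alpha, Beta — 3 pairwise wins.

3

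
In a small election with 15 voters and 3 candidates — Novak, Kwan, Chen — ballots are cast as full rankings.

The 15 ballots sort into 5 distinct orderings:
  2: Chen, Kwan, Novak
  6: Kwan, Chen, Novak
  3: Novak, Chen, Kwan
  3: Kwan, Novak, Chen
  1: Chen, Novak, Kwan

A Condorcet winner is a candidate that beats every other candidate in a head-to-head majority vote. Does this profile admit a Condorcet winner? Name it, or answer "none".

Kwan

Pairwise majorities:
Novak vs Kwan: 4 to 11, Kwan.
Novak vs Chen: Novak is ranked higher on 3+3 = 6 ballots, Chen on 9. Chen wins 9–6.
Kwan vs Chen: Kwan is ranked higher on 6+3 = 9 ballots, Chen on 6. Kwan wins 9–6.
Only Kwan has no losses; Kwan is the Condorcet winner.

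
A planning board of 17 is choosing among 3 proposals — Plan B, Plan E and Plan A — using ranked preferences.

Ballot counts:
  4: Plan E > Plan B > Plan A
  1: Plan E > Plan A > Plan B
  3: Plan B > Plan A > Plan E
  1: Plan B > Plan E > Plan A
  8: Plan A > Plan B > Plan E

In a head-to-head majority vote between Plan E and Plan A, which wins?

Ballots ranking Plan E above Plan A: 4 + 1 + 1 = 6.
Ballots ranking Plan A above Plan E: 17 − 6 = 11.
Plan A wins the head-to-head 11–6.

Plan A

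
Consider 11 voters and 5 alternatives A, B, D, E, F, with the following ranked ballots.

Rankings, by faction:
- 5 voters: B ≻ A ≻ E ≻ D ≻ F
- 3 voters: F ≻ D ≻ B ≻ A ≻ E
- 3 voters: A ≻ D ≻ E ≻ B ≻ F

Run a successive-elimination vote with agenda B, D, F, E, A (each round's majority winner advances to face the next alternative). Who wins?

A

Round 1: B vs D — 5–6, D advances.
Round 2: D vs F — 8–3, D advances.
Round 3: D vs E — 6–5, D advances.
Round 4: D vs A — 3–8, A advances.
A survives the agenda.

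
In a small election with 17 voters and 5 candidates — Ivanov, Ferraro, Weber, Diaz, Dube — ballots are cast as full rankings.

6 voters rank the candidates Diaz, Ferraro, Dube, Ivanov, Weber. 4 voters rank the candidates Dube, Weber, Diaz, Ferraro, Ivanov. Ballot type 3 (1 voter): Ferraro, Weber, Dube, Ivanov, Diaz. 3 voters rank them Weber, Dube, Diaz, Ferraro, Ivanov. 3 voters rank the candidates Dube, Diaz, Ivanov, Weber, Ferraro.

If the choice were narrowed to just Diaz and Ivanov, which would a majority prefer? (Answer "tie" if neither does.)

Ballots ranking Diaz above Ivanov: 6 + 4 + 3 + 3 = 16.
Ballots ranking Ivanov above Diaz: 17 − 16 = 1.
Diaz wins the head-to-head 16–1.

Diaz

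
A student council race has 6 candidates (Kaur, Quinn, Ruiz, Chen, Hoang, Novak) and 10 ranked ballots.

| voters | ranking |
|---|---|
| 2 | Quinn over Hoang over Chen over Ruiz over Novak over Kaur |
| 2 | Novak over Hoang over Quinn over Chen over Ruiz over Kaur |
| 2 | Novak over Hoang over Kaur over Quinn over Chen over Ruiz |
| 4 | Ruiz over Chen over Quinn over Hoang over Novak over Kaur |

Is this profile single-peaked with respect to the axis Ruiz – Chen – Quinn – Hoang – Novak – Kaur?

Axis positions: Ruiz=1, Chen=2, Quinn=3, Hoang=4, Novak=5, Kaur=6.
Cluster 1 (peak Quinn at position 3): ranking walks positions 3-4-2-1-5-6, expanding outward from the peak — single-peaked.
Cluster 2 (peak Novak at position 5): ranking walks positions 5-4-3-2-1-6, expanding outward from the peak — single-peaked.
Cluster 3 (peak Novak at position 5): ranking walks positions 5-4-6-3-2-1, expanding outward from the peak — single-peaked.
Cluster 4 (peak Ruiz at position 1): ranking walks positions 1-2-3-4-5-6, expanding outward from the peak — single-peaked.
Every ranking is single-peaked on this axis.

yes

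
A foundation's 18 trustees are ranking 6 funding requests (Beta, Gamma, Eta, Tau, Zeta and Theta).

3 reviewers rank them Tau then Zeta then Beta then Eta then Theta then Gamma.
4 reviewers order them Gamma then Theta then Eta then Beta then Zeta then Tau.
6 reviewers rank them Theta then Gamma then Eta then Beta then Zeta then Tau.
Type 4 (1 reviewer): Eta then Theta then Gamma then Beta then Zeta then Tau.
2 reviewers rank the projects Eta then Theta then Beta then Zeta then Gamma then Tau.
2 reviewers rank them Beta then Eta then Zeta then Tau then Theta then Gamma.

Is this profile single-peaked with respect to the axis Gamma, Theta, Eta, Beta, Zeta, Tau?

yes

Axis positions: Gamma=1, Theta=2, Eta=3, Beta=4, Zeta=5, Tau=6.
Type 1 (peak Tau at position 6): ranking walks positions 6-5-4-3-2-1, expanding outward from the peak — single-peaked.
Type 2 (peak Gamma at position 1): ranking walks positions 1-2-3-4-5-6, expanding outward from the peak — single-peaked.
Type 3 (peak Theta at position 2): ranking walks positions 2-1-3-4-5-6, expanding outward from the peak — single-peaked.
Type 4 (peak Eta at position 3): ranking walks positions 3-2-1-4-5-6, expanding outward from the peak — single-peaked.
Type 5 (peak Eta at position 3): ranking walks positions 3-2-4-5-1-6, expanding outward from the peak — single-peaked.
Type 6 (peak Beta at position 4): ranking walks positions 4-3-5-6-2-1, expanding outward from the peak — single-peaked.
Every ranking is single-peaked on this axis.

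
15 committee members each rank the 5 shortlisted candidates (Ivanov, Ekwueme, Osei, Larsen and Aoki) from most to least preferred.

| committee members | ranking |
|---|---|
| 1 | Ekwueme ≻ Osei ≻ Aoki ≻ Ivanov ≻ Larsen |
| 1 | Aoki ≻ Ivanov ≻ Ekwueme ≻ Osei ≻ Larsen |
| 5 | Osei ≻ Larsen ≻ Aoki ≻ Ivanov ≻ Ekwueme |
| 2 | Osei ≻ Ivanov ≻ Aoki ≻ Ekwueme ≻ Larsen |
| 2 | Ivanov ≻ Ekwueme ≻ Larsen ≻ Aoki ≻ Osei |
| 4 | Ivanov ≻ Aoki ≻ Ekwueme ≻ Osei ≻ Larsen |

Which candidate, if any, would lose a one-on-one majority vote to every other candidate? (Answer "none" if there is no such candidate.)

Larsen

Head-to-head results (15 committee members):
Ivanov vs Ekwueme: Ivanov is ranked higher on 1+5+2+2+4 = 14 ballots, Ekwueme on 1. Ivanov wins 14–1.
Ivanov vs Osei: Ivanov is ranked higher on 1+2+4 = 7 ballots, Osei on 8. Osei wins 8–7.
Ivanov vs Larsen: Ivanov is ranked higher on 1+1+2+2+4 = 10 ballots, Larsen on 5. Ivanov wins 10–5.
Ivanov vs Aoki: 2+2+4 = 8 for Ivanov, 7 for Aoki — Ivanov by 8–7.
Ekwueme–Osei: Ekwueme 8–7.
Ekwueme–Larsen: Ekwueme 10–5.
Ekwueme vs Aoki: 3 to 12, Aoki.
Osei–Larsen: Osei 13–2.
Osei vs Aoki: Osei preferred on 1+5+2 = 8 ballots; Osei wins 8–7.
Larsen vs Aoki: Aoki wins 8–7.
Larsen is beaten in every head-to-head and is the Condorcet loser.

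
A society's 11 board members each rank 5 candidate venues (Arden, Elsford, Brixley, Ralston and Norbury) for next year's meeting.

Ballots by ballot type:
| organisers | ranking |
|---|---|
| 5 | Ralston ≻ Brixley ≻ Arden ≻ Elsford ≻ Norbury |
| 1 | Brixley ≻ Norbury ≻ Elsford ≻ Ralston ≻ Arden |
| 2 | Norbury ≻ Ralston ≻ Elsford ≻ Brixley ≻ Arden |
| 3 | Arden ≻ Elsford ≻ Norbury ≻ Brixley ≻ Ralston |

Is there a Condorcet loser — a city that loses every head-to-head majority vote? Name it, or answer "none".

none

Head-to-head results (11 organisers):
Arden vs Elsford: Arden wins 8–3.
Arden vs Brixley: 3 to 8, Brixley.
Arden vs Ralston: Ralston, 8–3.
Arden vs Norbury: Arden, 8–3.
Elsford vs Brixley: Elsford preferred on 2+3 = 5 ballots; Brixley wins 6–5.
Elsford vs Ralston: 4 to 7, Ralston.
Elsford vs Norbury: Elsford, 8–3.
Brixley vs Ralston: Brixley preferred on 1+3 = 4 ballots; Ralston wins 7–4.
Brixley vs Norbury: Brixley wins 6–5.
Ralston vs Norbury: Ralston preferred on 5 ballots; Norbury wins 6–5.
No city is winless: Arden beats Elsford; Elsford beats Norbury; Brixley beats Arden; Ralston beats Arden; Norbury beats Ralston. There is no Condorcet loser.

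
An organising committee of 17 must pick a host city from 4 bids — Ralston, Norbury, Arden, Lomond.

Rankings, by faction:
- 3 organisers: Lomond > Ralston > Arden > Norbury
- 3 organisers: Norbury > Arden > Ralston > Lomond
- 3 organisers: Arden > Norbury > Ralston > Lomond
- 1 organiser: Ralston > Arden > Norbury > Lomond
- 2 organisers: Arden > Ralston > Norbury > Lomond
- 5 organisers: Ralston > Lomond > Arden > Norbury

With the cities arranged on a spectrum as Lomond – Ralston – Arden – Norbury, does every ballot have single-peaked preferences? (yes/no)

yes

Axis positions: Lomond=1, Ralston=2, Arden=3, Norbury=4.
Faction 1 (peak Lomond at position 1): ranking walks positions 1-2-3-4, expanding outward from the peak — single-peaked.
Faction 2 (peak Norbury at position 4): ranking walks positions 4-3-2-1, expanding outward from the peak — single-peaked.
Faction 3 (peak Arden at position 3): ranking walks positions 3-4-2-1, expanding outward from the peak — single-peaked.
Faction 4 (peak Ralston at position 2): ranking walks positions 2-3-4-1, expanding outward from the peak — single-peaked.
Faction 5 (peak Arden at position 3): ranking walks positions 3-2-4-1, expanding outward from the peak — single-peaked.
Faction 6 (peak Ralston at position 2): ranking walks positions 2-1-3-4, expanding outward from the peak — single-peaked.
Every ranking is single-peaked on this axis.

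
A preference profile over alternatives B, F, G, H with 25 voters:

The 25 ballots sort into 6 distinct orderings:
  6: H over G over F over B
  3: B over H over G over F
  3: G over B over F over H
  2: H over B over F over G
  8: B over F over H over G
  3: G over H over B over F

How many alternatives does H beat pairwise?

2

H against each rival (25 voters):
H–B: B 14–11.
H vs F: H is ranked higher on 6+3+2+3 = 14 ballots, F on 11. H wins 14–11.
H vs G: H preferred on 6+3+2+8 = 19 ballots; H wins 19–6.
H beats F, G; loses to B — 2 pairwise wins.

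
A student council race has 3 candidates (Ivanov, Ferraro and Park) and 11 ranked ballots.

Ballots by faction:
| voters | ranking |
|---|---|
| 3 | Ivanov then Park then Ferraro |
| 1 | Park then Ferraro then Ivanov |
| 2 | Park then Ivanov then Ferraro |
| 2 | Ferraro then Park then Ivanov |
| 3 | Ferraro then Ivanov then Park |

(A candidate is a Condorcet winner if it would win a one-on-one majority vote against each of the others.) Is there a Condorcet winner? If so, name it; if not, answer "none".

none

Pairwise majorities:
Ivanov vs Ferraro: 5 to 6, Ferraro.
Ivanov vs Park: Ivanov is ranked higher on 3+3 = 6 ballots, Park on 5. Ivanov wins 6–5.
Ferraro vs Park: Park, 6–5.
Every candidate loses at least once (Ivanov loses to Ferraro; Ferraro loses to Park; Park loses to Ivanov). The majority relation contains the cycle Ivanov → Park → Ferraro → Ivanov, so there is no Condorcet winner.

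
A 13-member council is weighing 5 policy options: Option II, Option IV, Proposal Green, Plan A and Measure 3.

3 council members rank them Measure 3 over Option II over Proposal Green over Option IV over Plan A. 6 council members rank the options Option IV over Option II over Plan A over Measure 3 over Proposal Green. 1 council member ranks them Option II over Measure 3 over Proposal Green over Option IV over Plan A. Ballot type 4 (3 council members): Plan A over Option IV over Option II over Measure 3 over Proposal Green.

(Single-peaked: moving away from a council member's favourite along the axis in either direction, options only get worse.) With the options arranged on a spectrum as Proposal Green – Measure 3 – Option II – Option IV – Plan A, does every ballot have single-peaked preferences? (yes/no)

yes

Axis positions: Proposal Green=1, Measure 3=2, Option II=3, Option IV=4, Plan A=5.
Ballot type 1 (peak Measure 3 at position 2): ranking walks positions 2-3-1-4-5, expanding outward from the peak — single-peaked.
Ballot type 2 (peak Option IV at position 4): ranking walks positions 4-3-5-2-1, expanding outward from the peak — single-peaked.
Ballot type 3 (peak Option II at position 3): ranking walks positions 3-2-1-4-5, expanding outward from the peak — single-peaked.
Ballot type 4 (peak Plan A at position 5): ranking walks positions 5-4-3-2-1, expanding outward from the peak — single-peaked.
Every ranking is single-peaked on this axis.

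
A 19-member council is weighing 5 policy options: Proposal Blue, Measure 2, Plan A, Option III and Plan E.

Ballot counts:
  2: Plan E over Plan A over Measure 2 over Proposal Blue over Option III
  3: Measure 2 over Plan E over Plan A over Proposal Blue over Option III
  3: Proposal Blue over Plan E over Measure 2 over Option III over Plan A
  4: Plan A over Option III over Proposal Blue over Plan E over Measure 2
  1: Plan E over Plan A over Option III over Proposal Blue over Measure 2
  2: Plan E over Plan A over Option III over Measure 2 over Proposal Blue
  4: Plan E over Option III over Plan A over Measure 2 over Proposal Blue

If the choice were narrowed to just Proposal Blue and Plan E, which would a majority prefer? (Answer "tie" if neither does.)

Ballots ranking Proposal Blue above Plan E: 3 + 4 = 7.
Ballots ranking Plan E above Proposal Blue: 19 − 7 = 12.
Plan E wins the head-to-head 12–7.

Plan E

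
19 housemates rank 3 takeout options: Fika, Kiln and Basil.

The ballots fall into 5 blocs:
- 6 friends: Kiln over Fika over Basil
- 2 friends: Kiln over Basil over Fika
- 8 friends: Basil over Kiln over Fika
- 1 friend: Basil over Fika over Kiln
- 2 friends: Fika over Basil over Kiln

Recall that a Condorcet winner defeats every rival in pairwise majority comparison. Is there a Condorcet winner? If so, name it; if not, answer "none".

Check each pair by majority over 19 ballots:
Fika vs Kiln: 1+2 = 3 for Fika, 16 for Kiln — Kiln by 16–3.
Fika–Basil: Basil 11–8.
Kiln vs Basil: Kiln preferred on 6+2 = 8 ballots; Basil wins 11–8.
Basil beats each of Fika, Kiln — Basil is the Condorcet winner.

Basil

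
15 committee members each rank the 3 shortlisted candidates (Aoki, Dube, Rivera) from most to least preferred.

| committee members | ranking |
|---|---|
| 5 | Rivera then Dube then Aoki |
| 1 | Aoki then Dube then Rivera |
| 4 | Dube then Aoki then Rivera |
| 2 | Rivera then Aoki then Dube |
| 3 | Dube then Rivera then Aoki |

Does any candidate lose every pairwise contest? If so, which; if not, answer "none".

Aoki

Head-to-head results (15 committee members):
Aoki vs Dube: Dube wins 12–3.
Aoki–Rivera: Rivera 10–5.
Dube vs Rivera: Dube, 8–7.
Aoki is beaten in every head-to-head and is the Condorcet loser.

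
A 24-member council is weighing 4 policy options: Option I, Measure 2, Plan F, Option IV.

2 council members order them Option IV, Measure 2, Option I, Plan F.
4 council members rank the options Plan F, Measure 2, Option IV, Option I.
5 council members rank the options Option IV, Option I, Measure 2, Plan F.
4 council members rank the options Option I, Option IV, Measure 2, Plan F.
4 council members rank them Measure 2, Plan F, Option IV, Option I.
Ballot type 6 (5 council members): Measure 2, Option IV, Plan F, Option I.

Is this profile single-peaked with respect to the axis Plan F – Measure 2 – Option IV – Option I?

Axis positions: Plan F=1, Measure 2=2, Option IV=3, Option I=4.
Ballot type 1 (peak Option IV at position 3): ranking walks positions 3-2-4-1, expanding outward from the peak — single-peaked.
Ballot type 2 (peak Plan F at position 1): ranking walks positions 1-2-3-4, expanding outward from the peak — single-peaked.
Ballot type 3 (peak Option IV at position 3): ranking walks positions 3-4-2-1, expanding outward from the peak — single-peaked.
Ballot type 4 (peak Option I at position 4): ranking walks positions 4-3-2-1, expanding outward from the peak — single-peaked.
Ballot type 5 (peak Measure 2 at position 2): ranking walks positions 2-1-3-4, expanding outward from the peak — single-peaked.
Ballot type 6 (peak Measure 2 at position 2): ranking walks positions 2-3-1-4, expanding outward from the peak — single-peaked.
Every ranking is single-peaked on this axis.

yes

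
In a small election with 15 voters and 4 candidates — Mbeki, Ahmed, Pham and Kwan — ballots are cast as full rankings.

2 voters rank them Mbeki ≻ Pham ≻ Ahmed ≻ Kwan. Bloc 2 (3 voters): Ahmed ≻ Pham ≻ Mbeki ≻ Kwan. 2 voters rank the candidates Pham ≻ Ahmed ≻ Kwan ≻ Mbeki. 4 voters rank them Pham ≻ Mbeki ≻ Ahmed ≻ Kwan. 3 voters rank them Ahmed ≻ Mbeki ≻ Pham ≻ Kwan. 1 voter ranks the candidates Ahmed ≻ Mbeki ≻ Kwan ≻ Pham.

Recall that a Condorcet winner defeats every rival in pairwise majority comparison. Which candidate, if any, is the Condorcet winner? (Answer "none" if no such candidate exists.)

Check each pair by majority over 15 ballots:
Mbeki vs Ahmed: Ahmed wins 9–6.
Mbeki vs Pham: Pham, 9–6.
Mbeki–Kwan: Mbeki 13–2.
Ahmed–Pham: Pham 8–7.
Ahmed vs Kwan: Ahmed wins 15–0.
Pham vs Kwan: Pham, 14–1.
Only Pham has no losses; Pham is the Condorcet winner.

Pham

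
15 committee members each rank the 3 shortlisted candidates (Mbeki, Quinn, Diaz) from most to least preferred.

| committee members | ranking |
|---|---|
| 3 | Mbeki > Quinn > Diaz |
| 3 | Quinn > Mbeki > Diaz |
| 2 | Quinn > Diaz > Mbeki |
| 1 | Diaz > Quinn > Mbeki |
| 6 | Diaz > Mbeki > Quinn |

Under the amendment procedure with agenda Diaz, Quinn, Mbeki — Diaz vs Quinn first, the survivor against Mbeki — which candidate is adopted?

Mbeki

Round 1: Diaz vs Quinn — 7–8, Quinn advances.
Round 2: Quinn vs Mbeki — 6–9, Mbeki advances.
The agenda winner is Mbeki.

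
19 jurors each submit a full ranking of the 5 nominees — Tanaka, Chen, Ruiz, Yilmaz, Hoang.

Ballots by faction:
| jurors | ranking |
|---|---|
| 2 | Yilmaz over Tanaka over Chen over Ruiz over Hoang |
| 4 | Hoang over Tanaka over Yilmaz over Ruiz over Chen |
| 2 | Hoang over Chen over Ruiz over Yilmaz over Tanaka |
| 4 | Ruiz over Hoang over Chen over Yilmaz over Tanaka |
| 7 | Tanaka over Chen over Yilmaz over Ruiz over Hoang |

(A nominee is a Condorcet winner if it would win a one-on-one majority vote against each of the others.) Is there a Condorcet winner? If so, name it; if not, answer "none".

Pairwise majorities:
Tanaka vs Chen: Tanaka wins 13–6.
Tanaka vs Ruiz: Tanaka wins 13–6.
Tanaka vs Yilmaz: Tanaka preferred on 4+7 = 11 ballots; Tanaka wins 11–8.
Tanaka vs Hoang: Tanaka preferred on 2+7 = 9 ballots; Hoang wins 10–9.
Chen–Ruiz: Chen 11–8.
Chen vs Yilmaz: Chen, 13–6.
Chen vs Hoang: Chen is ranked higher on 2+7 = 9 ballots, Hoang on 10. Hoang wins 10–9.
Ruiz vs Yilmaz: Ruiz is ranked higher on 2+4 = 6 ballots, Yilmaz on 13. Yilmaz wins 13–6.
Ruiz vs Hoang: Ruiz preferred on 2+4+7 = 13 ballots; Ruiz wins 13–6.
Yilmaz vs Hoang: Yilmaz is ranked higher on 2+7 = 9 ballots, Hoang on 10. Hoang wins 10–9.
Each nominee drops at least one matchup (Tanaka loses to Hoang; Chen loses to Tanaka; Ruiz loses to Tanaka; Yilmaz loses to Tanaka; Hoang loses to Ruiz); the cycle Tanaka → Ruiz → Hoang → Tanaka rules out a Condorcet winner.

none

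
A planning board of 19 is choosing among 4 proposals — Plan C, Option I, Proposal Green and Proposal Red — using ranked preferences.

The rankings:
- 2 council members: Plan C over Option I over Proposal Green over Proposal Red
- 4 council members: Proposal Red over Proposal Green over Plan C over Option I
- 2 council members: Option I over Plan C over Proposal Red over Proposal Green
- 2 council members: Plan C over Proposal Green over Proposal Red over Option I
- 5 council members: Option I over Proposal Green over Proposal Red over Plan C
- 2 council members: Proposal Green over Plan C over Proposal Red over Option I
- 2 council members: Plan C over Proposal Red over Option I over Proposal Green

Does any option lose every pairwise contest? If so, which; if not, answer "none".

Pairwise majorities:
Plan C–Option I: Plan C 12–7.
Plan C vs Proposal Green: 2+2+2+2 = 8 for Plan C, 11 for Proposal Green — Proposal Green by 11–8.
Plan C–Proposal Red: Plan C 10–9.
Option I vs Proposal Green: Option I, 11–8.
Option I vs Proposal Red: 2+2+5 = 9 for Option I, 10 for Proposal Red — Proposal Red by 10–9.
Proposal Green vs Proposal Red: 11 to 8, Proposal Green.
Every option wins at least one matchup (Plan C beats Option I; Option I beats Proposal Green; Proposal Green beats Plan C; Proposal Red beats Option I), so there is no Condorcet loser.

none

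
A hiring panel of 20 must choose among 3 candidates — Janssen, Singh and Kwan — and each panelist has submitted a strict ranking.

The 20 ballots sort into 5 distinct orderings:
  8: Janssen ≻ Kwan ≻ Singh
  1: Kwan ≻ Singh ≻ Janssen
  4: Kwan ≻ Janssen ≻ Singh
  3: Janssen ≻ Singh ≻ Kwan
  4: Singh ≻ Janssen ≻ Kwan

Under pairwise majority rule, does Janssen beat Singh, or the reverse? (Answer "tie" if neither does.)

Ballots ranking Janssen above Singh: 8 + 4 + 3 = 15.
Ballots ranking Singh above Janssen: 20 − 15 = 5.
Janssen wins the head-to-head 15–5.

Janssen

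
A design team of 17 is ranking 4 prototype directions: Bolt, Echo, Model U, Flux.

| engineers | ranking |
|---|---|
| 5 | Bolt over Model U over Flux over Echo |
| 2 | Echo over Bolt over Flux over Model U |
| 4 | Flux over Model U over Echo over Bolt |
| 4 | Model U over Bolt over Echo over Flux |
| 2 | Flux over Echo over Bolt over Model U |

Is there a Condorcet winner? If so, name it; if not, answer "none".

Bolt

Head-to-head results (17 engineers):
Bolt vs Echo: Bolt preferred on 5+4 = 9 ballots; Bolt wins 9–8.
Bolt vs Model U: 5+2+2 = 9 for Bolt, 8 for Model U — Bolt by 9–8.
Bolt vs Flux: Bolt is ranked higher on 5+2+4 = 11 ballots, Flux on 6. Bolt wins 11–6.
Echo vs Model U: 4 to 13, Model U.
Echo vs Flux: Echo preferred on 2+4 = 6 ballots; Flux wins 11–6.
Model U vs Flux: Model U preferred on 5+4 = 9 ballots; Model U wins 9–8.
Only Bolt has no losses; Bolt is the Condorcet winner.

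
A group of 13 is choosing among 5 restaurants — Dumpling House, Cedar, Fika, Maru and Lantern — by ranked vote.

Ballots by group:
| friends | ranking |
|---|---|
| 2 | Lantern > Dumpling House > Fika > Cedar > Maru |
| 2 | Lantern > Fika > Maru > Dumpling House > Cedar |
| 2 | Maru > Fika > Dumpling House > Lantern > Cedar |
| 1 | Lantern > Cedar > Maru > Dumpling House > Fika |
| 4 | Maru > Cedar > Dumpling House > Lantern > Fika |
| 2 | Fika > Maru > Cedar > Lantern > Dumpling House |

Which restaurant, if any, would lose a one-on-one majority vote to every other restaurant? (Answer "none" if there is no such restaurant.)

none

Head-to-head results (13 friends):
Dumpling House vs Cedar: Cedar, 7–6.
Dumpling House vs Fika: Dumpling House wins 7–6.
Dumpling House vs Maru: 2 to 11, Maru.
Dumpling House vs Lantern: Dumpling House is ranked higher on 2+4 = 6 ballots, Lantern on 7. Lantern wins 7–6.
Cedar vs Fika: Fika, 8–5.
Cedar vs Maru: Cedar is ranked higher on 2+1 = 3 ballots, Maru on 10. Maru wins 10–3.
Cedar vs Lantern: Lantern wins 7–6.
Fika vs Maru: 2+2+2 = 6 for Fika, 7 for Maru — Maru by 7–6.
Fika vs Lantern: Lantern wins 9–4.
Maru vs Lantern: Maru, 8–5.
Every restaurant wins at least one matchup (Dumpling House beats Fika; Cedar beats Dumpling House; Fika beats Cedar; Maru beats Dumpling House; Lantern beats Dumpling House), so there is no Condorcet loser.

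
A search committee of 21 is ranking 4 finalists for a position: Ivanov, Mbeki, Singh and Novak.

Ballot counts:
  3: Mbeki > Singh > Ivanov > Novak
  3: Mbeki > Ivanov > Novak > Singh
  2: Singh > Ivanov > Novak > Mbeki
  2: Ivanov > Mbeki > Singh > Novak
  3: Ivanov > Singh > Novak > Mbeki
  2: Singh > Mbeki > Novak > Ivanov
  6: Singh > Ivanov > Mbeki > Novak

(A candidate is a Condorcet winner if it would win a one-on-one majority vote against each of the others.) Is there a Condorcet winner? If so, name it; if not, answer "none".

Singh

Pairwise majorities:
Ivanov vs Mbeki: 2+2+3+6 = 13 for Ivanov, 8 for Mbeki — Ivanov by 13–8.
Ivanov vs Singh: 3+2+3 = 8 for Ivanov, 13 for Singh — Singh by 13–8.
Ivanov vs Novak: 3+3+2+2+3+6 = 19 for Ivanov, 2 for Novak — Ivanov by 19–2.
Mbeki vs Singh: 3+3+2 = 8 for Mbeki, 13 for Singh — Singh by 13–8.
Mbeki vs Novak: 3+3+2+2+6 = 16 for Mbeki, 5 for Novak — Mbeki by 16–5.
Singh vs Novak: Singh is ranked higher on 3+2+2+3+2+6 = 18 ballots, Novak on 3. Singh wins 18–3.
Singh beats each of Ivanov, Mbeki, Novak — Singh is the Condorcet winner.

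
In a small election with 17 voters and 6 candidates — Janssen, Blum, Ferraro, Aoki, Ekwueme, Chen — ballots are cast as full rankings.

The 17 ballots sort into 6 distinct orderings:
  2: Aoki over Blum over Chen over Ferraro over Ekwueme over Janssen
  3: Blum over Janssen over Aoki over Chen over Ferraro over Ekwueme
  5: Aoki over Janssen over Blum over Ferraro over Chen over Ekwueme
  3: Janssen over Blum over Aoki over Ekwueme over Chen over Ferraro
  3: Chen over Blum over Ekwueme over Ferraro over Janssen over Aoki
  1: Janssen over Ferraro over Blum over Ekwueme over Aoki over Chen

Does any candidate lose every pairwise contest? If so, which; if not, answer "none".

Head-to-head results (17 voters):
Janssen vs Blum: 9 to 8, Janssen.
Janssen vs Ferraro: Janssen preferred on 3+5+3+1 = 12 ballots; Janssen wins 12–5.
Janssen vs Aoki: Janssen, 10–7.
Janssen–Ekwueme: Janssen 12–5.
Janssen–Chen: Janssen 12–5.
Blum vs Ferraro: Blum, 16–1.
Blum–Aoki: Blum 10–7.
Blum vs Ekwueme: Blum is ranked higher on 2+3+5+3+3+1 = 17 ballots, Ekwueme on 0. Blum wins 17–0.
Blum vs Chen: 2+3+5+3+1 = 14 for Blum, 3 for Chen — Blum by 14–3.
Ferraro vs Aoki: 3+1 = 4 for Ferraro, 13 for Aoki — Aoki by 13–4.
Ferraro vs Ekwueme: 2+3+5+1 = 11 for Ferraro, 6 for Ekwueme — Ferraro by 11–6.
Ferraro vs Chen: Ferraro is ranked higher on 5+1 = 6 ballots, Chen on 11. Chen wins 11–6.
Aoki vs Ekwueme: 13 to 4, Aoki.
Aoki vs Chen: Aoki, 14–3.
Ekwueme vs Chen: 3+1 = 4 for Ekwueme, 13 for Chen — Chen by 13–4.
Only Ekwueme has no wins; Ekwueme is the Condorcet loser.

Ekwueme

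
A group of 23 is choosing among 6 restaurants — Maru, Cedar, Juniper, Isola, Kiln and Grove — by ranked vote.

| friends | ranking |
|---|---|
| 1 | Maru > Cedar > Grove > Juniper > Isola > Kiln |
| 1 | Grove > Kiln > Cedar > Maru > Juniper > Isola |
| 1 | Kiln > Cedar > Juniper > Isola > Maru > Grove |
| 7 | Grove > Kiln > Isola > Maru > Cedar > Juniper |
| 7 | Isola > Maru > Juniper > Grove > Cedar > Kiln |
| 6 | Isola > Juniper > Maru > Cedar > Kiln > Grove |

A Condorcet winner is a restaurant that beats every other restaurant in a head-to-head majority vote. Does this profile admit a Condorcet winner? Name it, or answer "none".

Isola

Head-to-head results (23 friends):
Maru–Cedar: Maru 21–2.
Maru vs Juniper: Maru wins 16–7.
Maru vs Isola: Isola, 21–2.
Maru vs Kiln: Maru, 14–9.
Maru–Grove: Maru 15–8.
Cedar–Juniper: Juniper 13–10.
Cedar vs Isola: Isola wins 20–3.
Cedar vs Kiln: Cedar, 14–9.
Cedar vs Grove: Grove, 15–8.
Juniper–Isola: Isola 20–3.
Juniper–Kiln: Juniper 14–9.
Juniper vs Grove: Juniper, 14–9.
Isola vs Kiln: Isola wins 14–9.
Isola vs Grove: Isola, 14–9.
Kiln–Grove: Grove 16–7.
Only Isola has no losses; Isola is the Condorcet winner.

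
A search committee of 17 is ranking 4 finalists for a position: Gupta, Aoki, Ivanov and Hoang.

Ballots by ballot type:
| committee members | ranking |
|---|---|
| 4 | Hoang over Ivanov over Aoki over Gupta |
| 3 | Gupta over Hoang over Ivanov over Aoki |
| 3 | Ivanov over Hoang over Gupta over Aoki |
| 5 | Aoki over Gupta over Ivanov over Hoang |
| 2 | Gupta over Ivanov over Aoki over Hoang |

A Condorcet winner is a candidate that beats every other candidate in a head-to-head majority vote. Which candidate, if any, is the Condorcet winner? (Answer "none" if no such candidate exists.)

none

Head-to-head results (17 committee members):
Gupta vs Aoki: 3+3+2 = 8 for Gupta, 9 for Aoki — Aoki by 9–8.
Gupta vs Ivanov: Gupta is ranked higher on 3+5+2 = 10 ballots, Ivanov on 7. Gupta wins 10–7.
Gupta vs Hoang: Gupta is ranked higher on 3+5+2 = 10 ballots, Hoang on 7. Gupta wins 10–7.
Aoki vs Ivanov: Aoki is ranked higher on 5 ballots, Ivanov on 12. Ivanov wins 12–5.
Aoki vs Hoang: 5+2 = 7 for Aoki, 10 for Hoang — Hoang by 10–7.
Ivanov vs Hoang: 3+5+2 = 10 for Ivanov, 7 for Hoang — Ivanov by 10–7.
Every candidate loses at least once (Gupta loses to Aoki; Aoki loses to Ivanov; Ivanov loses to Gupta; Hoang loses to Gupta). The majority relation contains the cycle Gupta beats Ivanov beats Aoki beats Gupta, so there is no Condorcet winner.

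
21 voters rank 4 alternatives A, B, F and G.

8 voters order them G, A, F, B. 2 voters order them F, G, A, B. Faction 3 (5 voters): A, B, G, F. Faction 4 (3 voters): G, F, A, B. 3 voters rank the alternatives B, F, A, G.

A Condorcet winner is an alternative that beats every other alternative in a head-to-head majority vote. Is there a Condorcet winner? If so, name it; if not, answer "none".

Pairwise majorities:
A vs B: A is ranked higher on 8+2+5+3 = 18 ballots, B on 3. A wins 18–3.
A vs F: 13 to 8, A.
A vs G: A preferred on 5+3 = 8 ballots; G wins 13–8.
B vs F: B is ranked higher on 5+3 = 8 ballots, F on 13. F wins 13–8.
B vs G: 8 to 13, G.
F vs G: 2+3 = 5 for F, 16 for G — G by 16–5.
G beats each of A, B, F — G is the Condorcet winner.

G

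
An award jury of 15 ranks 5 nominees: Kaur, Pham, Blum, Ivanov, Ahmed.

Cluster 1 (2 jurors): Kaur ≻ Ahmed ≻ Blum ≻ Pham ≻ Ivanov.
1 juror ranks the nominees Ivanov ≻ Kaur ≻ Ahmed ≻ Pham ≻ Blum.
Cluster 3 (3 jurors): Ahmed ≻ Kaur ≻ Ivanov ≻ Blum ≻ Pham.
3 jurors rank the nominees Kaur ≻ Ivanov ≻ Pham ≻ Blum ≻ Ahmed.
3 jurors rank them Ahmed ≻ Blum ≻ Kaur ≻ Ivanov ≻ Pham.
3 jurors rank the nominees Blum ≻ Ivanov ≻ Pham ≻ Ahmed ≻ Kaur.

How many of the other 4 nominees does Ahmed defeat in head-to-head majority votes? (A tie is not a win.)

4

Ahmed against each rival (15 jurors):
Ahmed–Kaur: Ahmed 9–6.
Ahmed vs Pham: Ahmed, 9–6.
Ahmed vs Blum: Ahmed preferred on 2+1+3+3 = 9 ballots; Ahmed wins 9–6.
Ahmed vs Ivanov: Ahmed, 8–7.
Ahmed beats Kaur, Pham, Blum, Ivanov — 4 pairwise wins.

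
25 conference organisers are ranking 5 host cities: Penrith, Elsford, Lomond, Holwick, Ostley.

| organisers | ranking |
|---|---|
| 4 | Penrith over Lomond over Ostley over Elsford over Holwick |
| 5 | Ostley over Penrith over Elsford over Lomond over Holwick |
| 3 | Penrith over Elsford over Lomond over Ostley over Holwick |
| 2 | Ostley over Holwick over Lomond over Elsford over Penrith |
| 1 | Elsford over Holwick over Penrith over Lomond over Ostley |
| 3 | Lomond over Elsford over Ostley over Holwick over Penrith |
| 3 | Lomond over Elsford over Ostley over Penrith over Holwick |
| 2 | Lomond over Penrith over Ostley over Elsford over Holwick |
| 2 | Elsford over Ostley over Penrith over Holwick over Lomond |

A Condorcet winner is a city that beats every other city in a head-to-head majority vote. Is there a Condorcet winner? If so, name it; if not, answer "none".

none

Pairwise majorities:
Penrith–Elsford: Penrith 14–11.
Penrith vs Lomond: Penrith is ranked higher on 4+5+3+1+2 = 15 ballots, Lomond on 10. Penrith wins 15–10.
Penrith vs Holwick: Penrith, 19–6.
Penrith vs Ostley: Penrith preferred on 4+3+1+2 = 10 ballots; Ostley wins 15–10.
Elsford vs Lomond: Lomond wins 14–11.
Elsford vs Holwick: Elsford is ranked higher on 23 ballots, Holwick on 2. Elsford wins 23–2.
Elsford vs Ostley: Ostley wins 13–12.
Lomond vs Holwick: 4+5+3+3+3+2 = 20 for Lomond, 5 for Holwick — Lomond by 20–5.
Lomond vs Ostley: Lomond, 16–9.
Holwick vs Ostley: Ostley, 24–1.
No city is unbeaten: Penrith loses to Ostley; Elsford loses to Penrith; Lomond loses to Penrith; Holwick loses to Penrith; Ostley loses to Lomond. In particular Penrith > Lomond > Ostley > Penrith is a majority cycle — no Condorcet winner exists.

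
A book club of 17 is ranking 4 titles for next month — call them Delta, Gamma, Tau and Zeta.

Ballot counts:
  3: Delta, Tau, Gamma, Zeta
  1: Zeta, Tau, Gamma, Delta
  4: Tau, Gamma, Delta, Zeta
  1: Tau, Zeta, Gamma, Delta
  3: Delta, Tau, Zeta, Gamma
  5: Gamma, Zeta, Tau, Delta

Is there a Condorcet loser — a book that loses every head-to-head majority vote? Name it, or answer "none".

Head-to-head results (17 members):
Delta vs Gamma: Delta preferred on 3+3 = 6 ballots; Gamma wins 11–6.
Delta vs Tau: Tau wins 11–6.
Delta vs Zeta: Delta, 10–7.
Gamma–Tau: Tau 12–5.
Gamma vs Zeta: 12 to 5, Gamma.
Tau vs Zeta: 3+4+1+3 = 11 for Tau, 6 for Zeta — Tau by 11–6.
Zeta loses to every other book — it is the Condorcet loser.

Zeta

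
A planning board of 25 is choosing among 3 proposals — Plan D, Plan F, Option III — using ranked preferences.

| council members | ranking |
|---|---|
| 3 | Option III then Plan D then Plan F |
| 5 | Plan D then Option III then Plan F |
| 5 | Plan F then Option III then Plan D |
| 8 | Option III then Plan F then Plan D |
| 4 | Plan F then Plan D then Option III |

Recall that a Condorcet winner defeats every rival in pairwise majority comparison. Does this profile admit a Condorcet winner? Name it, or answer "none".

Option III

Pairwise majorities:
Plan D vs Plan F: 3+5 = 8 for Plan D, 17 for Plan F — Plan F by 17–8.
Plan D vs Option III: 5+4 = 9 for Plan D, 16 for Option III — Option III by 16–9.
Plan F vs Option III: Plan F preferred on 5+4 = 9 ballots; Option III wins 16–9.
Option III defeats every rival head-to-head and is the Condorcet winner.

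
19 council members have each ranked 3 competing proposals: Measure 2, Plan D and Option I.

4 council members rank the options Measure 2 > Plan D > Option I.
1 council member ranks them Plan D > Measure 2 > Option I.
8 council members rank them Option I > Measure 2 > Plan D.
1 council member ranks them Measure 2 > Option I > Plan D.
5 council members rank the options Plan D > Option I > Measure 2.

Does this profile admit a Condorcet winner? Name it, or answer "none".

none

Pairwise majorities:
Measure 2 vs Plan D: Measure 2 is ranked higher on 4+8+1 = 13 ballots, Plan D on 6. Measure 2 wins 13–6.
Measure 2 vs Option I: Measure 2 is ranked higher on 4+1+1 = 6 ballots, Option I on 13. Option I wins 13–6.
Plan D vs Option I: 4+1+5 = 10 for Plan D, 9 for Option I — Plan D by 10–9.
No option is unbeaten: Measure 2 loses to Option I; Plan D loses to Measure 2; Option I loses to Plan D. In particular Measure 2 > Plan D > Option I > Measure 2 is a majority cycle — no Condorcet winner exists.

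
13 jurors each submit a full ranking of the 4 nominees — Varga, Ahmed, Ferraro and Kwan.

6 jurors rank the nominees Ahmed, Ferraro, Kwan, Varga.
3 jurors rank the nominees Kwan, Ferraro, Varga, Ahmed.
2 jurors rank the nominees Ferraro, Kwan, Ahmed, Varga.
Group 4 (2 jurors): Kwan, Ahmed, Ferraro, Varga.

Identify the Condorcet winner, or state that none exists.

none

Head-to-head results (13 jurors):
Varga vs Ahmed: 3 for Varga, 10 for Ahmed — Ahmed by 10–3.
Varga vs Ferraro: 0 for Varga, 13 for Ferraro — Ferraro by 13–0.
Varga vs Kwan: Varga preferred on 0 ballots; Kwan wins 13–0.
Ahmed vs Ferraro: 8 to 5, Ahmed.
Ahmed vs Kwan: Ahmed preferred on 6 ballots; Kwan wins 7–6.
Ferraro–Kwan: Ferraro 8–5.
No nominee is unbeaten: Varga loses to Ahmed; Ahmed loses to Kwan; Ferraro loses to Ahmed; Kwan loses to Ferraro. In particular Ahmed → Ferraro → Kwan → Ahmed is a majority cycle — no Condorcet winner exists.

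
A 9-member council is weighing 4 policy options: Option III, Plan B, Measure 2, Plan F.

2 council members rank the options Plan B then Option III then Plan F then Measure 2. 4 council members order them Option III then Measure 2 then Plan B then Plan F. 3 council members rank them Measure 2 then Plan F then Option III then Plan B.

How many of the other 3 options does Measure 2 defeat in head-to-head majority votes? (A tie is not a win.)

2

Measure 2 against each rival (9 council members):
Measure 2 vs Option III: Option III wins 6–3.
Measure 2 vs Plan B: Measure 2 preferred on 4+3 = 7 ballots; Measure 2 wins 7–2.
Measure 2 vs Plan F: Measure 2 wins 7–2.
Measure 2 beats Plan B, Plan F; loses to Option III — 2 pairwise wins.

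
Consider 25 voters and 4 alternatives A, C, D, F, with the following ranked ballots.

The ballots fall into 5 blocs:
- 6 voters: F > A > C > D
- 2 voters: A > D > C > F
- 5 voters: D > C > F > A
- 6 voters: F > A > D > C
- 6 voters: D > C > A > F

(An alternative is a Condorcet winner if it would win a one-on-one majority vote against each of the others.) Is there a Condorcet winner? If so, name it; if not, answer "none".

Head-to-head results (25 voters):
A–C: A 14–11.
A vs D: 6+2+6 = 14 for A, 11 for D — A by 14–11.
A vs F: F, 17–8.
C vs D: D, 19–6.
C vs F: C, 13–12.
D vs F: D wins 13–12.
Every alternative loses at least once (A loses to F; C loses to A; D loses to A; F loses to C). The majority relation contains the cycle A > C > F > A, so there is no Condorcet winner.

none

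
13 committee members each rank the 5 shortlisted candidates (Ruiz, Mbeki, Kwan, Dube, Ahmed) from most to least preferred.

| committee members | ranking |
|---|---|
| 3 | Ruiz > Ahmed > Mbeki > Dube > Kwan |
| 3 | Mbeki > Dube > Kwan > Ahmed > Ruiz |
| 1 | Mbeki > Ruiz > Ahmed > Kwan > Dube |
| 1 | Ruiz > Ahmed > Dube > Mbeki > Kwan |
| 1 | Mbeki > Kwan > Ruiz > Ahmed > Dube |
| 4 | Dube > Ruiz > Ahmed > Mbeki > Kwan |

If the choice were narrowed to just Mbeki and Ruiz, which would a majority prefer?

Ruiz

Ballots ranking Mbeki above Ruiz: 3 + 1 + 1 = 5.
Ballots ranking Ruiz above Mbeki: 13 − 5 = 8.
Ruiz wins the head-to-head 8–5.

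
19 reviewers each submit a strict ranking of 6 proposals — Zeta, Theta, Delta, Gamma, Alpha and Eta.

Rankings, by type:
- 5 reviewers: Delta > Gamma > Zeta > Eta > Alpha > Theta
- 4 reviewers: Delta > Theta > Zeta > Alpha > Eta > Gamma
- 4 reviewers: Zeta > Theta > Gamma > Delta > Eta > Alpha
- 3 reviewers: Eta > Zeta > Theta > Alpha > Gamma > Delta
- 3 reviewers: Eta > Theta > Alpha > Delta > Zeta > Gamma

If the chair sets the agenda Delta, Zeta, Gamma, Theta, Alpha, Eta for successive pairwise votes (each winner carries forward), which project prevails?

Eta

Round 1: Delta vs Zeta — 12–7, Delta advances.
Round 2: Delta vs Gamma — 12–7, Delta advances.
Round 3: Delta vs Theta — 9–10, Theta advances.
Round 4: Theta vs Alpha — 14–5, Theta advances.
Round 5: Theta vs Eta — 8–11, Eta advances.
Eta survives the agenda.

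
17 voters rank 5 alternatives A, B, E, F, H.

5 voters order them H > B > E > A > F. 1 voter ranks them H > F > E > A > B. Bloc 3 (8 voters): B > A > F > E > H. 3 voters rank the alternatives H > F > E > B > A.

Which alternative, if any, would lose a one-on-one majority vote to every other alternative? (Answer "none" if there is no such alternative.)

none

Head-to-head results (17 voters):
A vs B: B wins 16–1.
A vs E: E, 9–8.
A vs F: A wins 13–4.
A vs H: H, 9–8.
B vs E: B, 13–4.
B vs F: B preferred on 5+8 = 13 ballots; B wins 13–4.
B vs H: H, 9–8.
E vs F: 5 for E, 12 for F — F by 12–5.
E vs H: E is ranked higher on 8 ballots, H on 9. H wins 9–8.
F–H: H 9–8.
Each alternative has at least one pairwise win (A beats F; B beats A; E beats A; F beats E; H beats A) — no Condorcet loser.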